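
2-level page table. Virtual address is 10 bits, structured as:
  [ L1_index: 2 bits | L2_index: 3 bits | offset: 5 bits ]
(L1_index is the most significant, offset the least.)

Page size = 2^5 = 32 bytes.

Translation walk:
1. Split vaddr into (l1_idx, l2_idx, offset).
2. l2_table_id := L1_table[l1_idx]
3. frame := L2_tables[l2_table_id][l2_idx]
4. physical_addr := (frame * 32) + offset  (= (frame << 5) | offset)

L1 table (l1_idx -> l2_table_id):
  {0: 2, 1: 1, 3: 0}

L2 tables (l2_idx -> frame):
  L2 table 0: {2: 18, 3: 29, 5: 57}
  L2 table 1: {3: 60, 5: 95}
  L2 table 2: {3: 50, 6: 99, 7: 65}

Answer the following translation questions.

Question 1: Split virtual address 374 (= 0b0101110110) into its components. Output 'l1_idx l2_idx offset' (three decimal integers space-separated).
Answer: 1 3 22

Derivation:
vaddr = 374 = 0b0101110110
  top 2 bits -> l1_idx = 1
  next 3 bits -> l2_idx = 3
  bottom 5 bits -> offset = 22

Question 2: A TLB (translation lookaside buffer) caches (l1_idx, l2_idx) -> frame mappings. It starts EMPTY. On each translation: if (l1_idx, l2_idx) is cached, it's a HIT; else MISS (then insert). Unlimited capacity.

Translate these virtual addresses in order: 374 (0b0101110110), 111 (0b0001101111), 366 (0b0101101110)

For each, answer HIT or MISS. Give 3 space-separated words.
vaddr=374: (1,3) not in TLB -> MISS, insert
vaddr=111: (0,3) not in TLB -> MISS, insert
vaddr=366: (1,3) in TLB -> HIT

Answer: MISS MISS HIT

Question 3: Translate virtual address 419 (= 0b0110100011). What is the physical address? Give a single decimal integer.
Answer: 3043

Derivation:
vaddr = 419 = 0b0110100011
Split: l1_idx=1, l2_idx=5, offset=3
L1[1] = 1
L2[1][5] = 95
paddr = 95 * 32 + 3 = 3043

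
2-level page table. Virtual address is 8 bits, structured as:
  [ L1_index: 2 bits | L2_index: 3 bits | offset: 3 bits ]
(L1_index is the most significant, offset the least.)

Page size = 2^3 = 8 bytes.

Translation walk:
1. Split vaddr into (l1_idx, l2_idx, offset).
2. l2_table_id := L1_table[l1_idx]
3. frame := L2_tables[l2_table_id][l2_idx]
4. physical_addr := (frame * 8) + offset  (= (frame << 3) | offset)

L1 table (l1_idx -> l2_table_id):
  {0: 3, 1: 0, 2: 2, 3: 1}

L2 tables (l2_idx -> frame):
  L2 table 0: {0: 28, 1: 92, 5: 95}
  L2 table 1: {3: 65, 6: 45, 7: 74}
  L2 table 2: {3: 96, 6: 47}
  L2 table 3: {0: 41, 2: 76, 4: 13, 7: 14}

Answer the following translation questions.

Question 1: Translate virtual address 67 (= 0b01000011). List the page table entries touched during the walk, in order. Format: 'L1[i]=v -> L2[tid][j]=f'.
Answer: L1[1]=0 -> L2[0][0]=28

Derivation:
vaddr = 67 = 0b01000011
Split: l1_idx=1, l2_idx=0, offset=3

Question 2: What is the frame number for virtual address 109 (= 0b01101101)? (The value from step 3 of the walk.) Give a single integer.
Answer: 95

Derivation:
vaddr = 109: l1_idx=1, l2_idx=5
L1[1] = 0; L2[0][5] = 95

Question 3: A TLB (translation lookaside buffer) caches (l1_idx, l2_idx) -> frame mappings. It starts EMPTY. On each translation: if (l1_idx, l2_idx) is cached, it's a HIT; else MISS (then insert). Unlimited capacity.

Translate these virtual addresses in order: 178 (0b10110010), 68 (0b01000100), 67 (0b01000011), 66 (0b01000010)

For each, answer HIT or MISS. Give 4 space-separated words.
Answer: MISS MISS HIT HIT

Derivation:
vaddr=178: (2,6) not in TLB -> MISS, insert
vaddr=68: (1,0) not in TLB -> MISS, insert
vaddr=67: (1,0) in TLB -> HIT
vaddr=66: (1,0) in TLB -> HIT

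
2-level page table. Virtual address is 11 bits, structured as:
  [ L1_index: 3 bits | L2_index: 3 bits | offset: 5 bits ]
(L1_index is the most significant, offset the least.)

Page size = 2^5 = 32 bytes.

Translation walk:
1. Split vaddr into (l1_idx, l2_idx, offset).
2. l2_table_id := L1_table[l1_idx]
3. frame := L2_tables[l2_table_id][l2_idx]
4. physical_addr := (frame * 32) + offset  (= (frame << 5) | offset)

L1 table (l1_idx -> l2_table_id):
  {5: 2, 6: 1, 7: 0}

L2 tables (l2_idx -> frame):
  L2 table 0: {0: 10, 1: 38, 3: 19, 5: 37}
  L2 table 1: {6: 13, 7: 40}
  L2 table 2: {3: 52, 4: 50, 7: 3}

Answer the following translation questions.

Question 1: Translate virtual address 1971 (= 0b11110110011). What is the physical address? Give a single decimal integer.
vaddr = 1971 = 0b11110110011
Split: l1_idx=7, l2_idx=5, offset=19
L1[7] = 0
L2[0][5] = 37
paddr = 37 * 32 + 19 = 1203

Answer: 1203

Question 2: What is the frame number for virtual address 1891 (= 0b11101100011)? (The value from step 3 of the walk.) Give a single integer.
vaddr = 1891: l1_idx=7, l2_idx=3
L1[7] = 0; L2[0][3] = 19

Answer: 19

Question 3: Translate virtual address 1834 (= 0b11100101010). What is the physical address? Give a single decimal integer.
vaddr = 1834 = 0b11100101010
Split: l1_idx=7, l2_idx=1, offset=10
L1[7] = 0
L2[0][1] = 38
paddr = 38 * 32 + 10 = 1226

Answer: 1226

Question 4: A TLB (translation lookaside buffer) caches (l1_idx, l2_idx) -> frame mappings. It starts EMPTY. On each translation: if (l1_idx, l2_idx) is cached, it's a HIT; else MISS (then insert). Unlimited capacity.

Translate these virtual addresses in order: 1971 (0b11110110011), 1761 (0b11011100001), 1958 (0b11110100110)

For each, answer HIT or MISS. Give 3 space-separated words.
vaddr=1971: (7,5) not in TLB -> MISS, insert
vaddr=1761: (6,7) not in TLB -> MISS, insert
vaddr=1958: (7,5) in TLB -> HIT

Answer: MISS MISS HIT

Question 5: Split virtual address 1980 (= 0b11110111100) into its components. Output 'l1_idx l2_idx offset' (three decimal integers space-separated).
vaddr = 1980 = 0b11110111100
  top 3 bits -> l1_idx = 7
  next 3 bits -> l2_idx = 5
  bottom 5 bits -> offset = 28

Answer: 7 5 28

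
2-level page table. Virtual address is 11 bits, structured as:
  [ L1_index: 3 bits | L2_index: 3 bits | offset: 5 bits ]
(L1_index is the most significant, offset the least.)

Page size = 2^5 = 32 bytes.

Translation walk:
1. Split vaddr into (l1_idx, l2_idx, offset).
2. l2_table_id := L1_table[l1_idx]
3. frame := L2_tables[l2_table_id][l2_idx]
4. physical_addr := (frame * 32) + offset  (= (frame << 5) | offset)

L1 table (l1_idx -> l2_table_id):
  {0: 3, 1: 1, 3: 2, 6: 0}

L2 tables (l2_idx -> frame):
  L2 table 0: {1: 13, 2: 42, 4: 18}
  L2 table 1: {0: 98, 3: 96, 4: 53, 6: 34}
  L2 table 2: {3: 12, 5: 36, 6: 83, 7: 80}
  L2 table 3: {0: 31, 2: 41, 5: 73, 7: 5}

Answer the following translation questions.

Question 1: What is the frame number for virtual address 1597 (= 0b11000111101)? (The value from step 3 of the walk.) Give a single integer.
Answer: 13

Derivation:
vaddr = 1597: l1_idx=6, l2_idx=1
L1[6] = 0; L2[0][1] = 13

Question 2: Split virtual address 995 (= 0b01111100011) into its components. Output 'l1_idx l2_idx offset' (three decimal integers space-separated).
vaddr = 995 = 0b01111100011
  top 3 bits -> l1_idx = 3
  next 3 bits -> l2_idx = 7
  bottom 5 bits -> offset = 3

Answer: 3 7 3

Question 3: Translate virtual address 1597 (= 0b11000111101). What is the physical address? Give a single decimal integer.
vaddr = 1597 = 0b11000111101
Split: l1_idx=6, l2_idx=1, offset=29
L1[6] = 0
L2[0][1] = 13
paddr = 13 * 32 + 29 = 445

Answer: 445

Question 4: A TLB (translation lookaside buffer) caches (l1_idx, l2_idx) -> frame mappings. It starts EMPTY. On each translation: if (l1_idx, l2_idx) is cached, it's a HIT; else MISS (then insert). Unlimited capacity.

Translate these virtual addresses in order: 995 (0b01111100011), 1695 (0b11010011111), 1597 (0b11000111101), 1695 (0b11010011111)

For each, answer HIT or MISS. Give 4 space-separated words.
Answer: MISS MISS MISS HIT

Derivation:
vaddr=995: (3,7) not in TLB -> MISS, insert
vaddr=1695: (6,4) not in TLB -> MISS, insert
vaddr=1597: (6,1) not in TLB -> MISS, insert
vaddr=1695: (6,4) in TLB -> HIT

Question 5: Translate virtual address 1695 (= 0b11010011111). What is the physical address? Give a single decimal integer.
Answer: 607

Derivation:
vaddr = 1695 = 0b11010011111
Split: l1_idx=6, l2_idx=4, offset=31
L1[6] = 0
L2[0][4] = 18
paddr = 18 * 32 + 31 = 607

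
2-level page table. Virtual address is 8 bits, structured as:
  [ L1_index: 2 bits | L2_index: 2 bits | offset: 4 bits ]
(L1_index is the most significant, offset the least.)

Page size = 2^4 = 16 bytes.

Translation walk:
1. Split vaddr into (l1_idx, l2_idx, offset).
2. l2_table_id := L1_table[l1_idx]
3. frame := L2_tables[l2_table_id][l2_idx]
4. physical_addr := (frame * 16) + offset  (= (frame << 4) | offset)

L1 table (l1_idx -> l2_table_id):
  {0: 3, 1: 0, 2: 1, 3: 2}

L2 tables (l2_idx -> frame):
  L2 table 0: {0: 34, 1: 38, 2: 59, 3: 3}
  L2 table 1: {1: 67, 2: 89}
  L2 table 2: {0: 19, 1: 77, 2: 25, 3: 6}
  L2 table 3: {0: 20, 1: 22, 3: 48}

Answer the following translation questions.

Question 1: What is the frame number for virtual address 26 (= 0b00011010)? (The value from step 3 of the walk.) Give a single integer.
vaddr = 26: l1_idx=0, l2_idx=1
L1[0] = 3; L2[3][1] = 22

Answer: 22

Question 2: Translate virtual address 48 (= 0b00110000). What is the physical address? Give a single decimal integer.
vaddr = 48 = 0b00110000
Split: l1_idx=0, l2_idx=3, offset=0
L1[0] = 3
L2[3][3] = 48
paddr = 48 * 16 + 0 = 768

Answer: 768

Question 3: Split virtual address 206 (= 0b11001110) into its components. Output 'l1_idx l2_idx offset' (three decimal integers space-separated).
vaddr = 206 = 0b11001110
  top 2 bits -> l1_idx = 3
  next 2 bits -> l2_idx = 0
  bottom 4 bits -> offset = 14

Answer: 3 0 14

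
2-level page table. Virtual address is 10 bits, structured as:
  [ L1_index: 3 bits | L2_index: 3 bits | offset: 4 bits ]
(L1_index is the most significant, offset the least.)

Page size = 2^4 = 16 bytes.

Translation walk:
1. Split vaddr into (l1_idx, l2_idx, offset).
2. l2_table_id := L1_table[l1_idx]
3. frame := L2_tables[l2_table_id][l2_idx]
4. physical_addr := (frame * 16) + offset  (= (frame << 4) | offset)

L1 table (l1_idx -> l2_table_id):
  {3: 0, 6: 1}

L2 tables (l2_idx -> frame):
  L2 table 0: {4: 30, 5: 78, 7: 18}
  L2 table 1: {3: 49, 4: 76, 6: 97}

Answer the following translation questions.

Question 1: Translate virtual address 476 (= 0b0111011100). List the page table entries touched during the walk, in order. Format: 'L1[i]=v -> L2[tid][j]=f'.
Answer: L1[3]=0 -> L2[0][5]=78

Derivation:
vaddr = 476 = 0b0111011100
Split: l1_idx=3, l2_idx=5, offset=12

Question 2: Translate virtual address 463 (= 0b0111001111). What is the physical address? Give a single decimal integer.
vaddr = 463 = 0b0111001111
Split: l1_idx=3, l2_idx=4, offset=15
L1[3] = 0
L2[0][4] = 30
paddr = 30 * 16 + 15 = 495

Answer: 495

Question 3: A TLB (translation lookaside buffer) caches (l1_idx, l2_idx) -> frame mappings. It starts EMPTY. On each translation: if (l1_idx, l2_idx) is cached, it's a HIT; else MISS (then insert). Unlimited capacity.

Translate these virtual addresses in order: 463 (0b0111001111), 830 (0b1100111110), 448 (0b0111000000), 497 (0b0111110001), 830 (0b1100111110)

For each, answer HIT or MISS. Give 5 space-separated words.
vaddr=463: (3,4) not in TLB -> MISS, insert
vaddr=830: (6,3) not in TLB -> MISS, insert
vaddr=448: (3,4) in TLB -> HIT
vaddr=497: (3,7) not in TLB -> MISS, insert
vaddr=830: (6,3) in TLB -> HIT

Answer: MISS MISS HIT MISS HIT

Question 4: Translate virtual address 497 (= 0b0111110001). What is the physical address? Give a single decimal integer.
vaddr = 497 = 0b0111110001
Split: l1_idx=3, l2_idx=7, offset=1
L1[3] = 0
L2[0][7] = 18
paddr = 18 * 16 + 1 = 289

Answer: 289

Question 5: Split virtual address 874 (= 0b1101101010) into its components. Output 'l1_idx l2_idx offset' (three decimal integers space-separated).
vaddr = 874 = 0b1101101010
  top 3 bits -> l1_idx = 6
  next 3 bits -> l2_idx = 6
  bottom 4 bits -> offset = 10

Answer: 6 6 10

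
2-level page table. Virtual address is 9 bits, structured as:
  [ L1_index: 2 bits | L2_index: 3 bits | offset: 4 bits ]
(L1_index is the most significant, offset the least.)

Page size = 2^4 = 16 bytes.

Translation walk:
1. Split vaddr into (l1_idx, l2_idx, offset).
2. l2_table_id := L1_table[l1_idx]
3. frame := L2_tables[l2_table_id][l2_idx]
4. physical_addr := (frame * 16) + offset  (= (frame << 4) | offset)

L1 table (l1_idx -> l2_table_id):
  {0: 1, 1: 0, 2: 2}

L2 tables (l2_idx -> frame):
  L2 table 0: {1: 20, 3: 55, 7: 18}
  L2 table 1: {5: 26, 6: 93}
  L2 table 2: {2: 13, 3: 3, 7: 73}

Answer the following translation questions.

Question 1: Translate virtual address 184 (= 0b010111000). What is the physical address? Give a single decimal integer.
Answer: 888

Derivation:
vaddr = 184 = 0b010111000
Split: l1_idx=1, l2_idx=3, offset=8
L1[1] = 0
L2[0][3] = 55
paddr = 55 * 16 + 8 = 888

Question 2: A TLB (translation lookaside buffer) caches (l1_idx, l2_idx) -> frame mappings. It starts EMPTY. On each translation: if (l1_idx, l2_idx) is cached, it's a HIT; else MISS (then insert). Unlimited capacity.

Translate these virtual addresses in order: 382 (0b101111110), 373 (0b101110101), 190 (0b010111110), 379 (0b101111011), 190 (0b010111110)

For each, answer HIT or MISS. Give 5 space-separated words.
Answer: MISS HIT MISS HIT HIT

Derivation:
vaddr=382: (2,7) not in TLB -> MISS, insert
vaddr=373: (2,7) in TLB -> HIT
vaddr=190: (1,3) not in TLB -> MISS, insert
vaddr=379: (2,7) in TLB -> HIT
vaddr=190: (1,3) in TLB -> HIT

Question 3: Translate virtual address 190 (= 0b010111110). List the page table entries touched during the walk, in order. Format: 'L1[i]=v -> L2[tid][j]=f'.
Answer: L1[1]=0 -> L2[0][3]=55

Derivation:
vaddr = 190 = 0b010111110
Split: l1_idx=1, l2_idx=3, offset=14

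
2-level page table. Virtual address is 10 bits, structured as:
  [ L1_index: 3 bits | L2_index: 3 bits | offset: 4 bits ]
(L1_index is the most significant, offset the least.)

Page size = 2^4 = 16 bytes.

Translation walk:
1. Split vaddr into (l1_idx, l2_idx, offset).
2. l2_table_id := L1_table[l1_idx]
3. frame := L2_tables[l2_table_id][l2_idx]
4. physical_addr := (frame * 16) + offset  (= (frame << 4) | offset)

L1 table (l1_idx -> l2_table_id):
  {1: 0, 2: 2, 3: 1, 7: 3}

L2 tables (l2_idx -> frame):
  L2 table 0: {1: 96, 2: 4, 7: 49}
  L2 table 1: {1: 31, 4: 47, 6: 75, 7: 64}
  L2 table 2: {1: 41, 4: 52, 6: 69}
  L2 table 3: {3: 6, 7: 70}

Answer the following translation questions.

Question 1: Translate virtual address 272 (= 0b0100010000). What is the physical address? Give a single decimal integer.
Answer: 656

Derivation:
vaddr = 272 = 0b0100010000
Split: l1_idx=2, l2_idx=1, offset=0
L1[2] = 2
L2[2][1] = 41
paddr = 41 * 16 + 0 = 656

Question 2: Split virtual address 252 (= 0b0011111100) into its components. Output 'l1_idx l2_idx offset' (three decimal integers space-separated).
vaddr = 252 = 0b0011111100
  top 3 bits -> l1_idx = 1
  next 3 bits -> l2_idx = 7
  bottom 4 bits -> offset = 12

Answer: 1 7 12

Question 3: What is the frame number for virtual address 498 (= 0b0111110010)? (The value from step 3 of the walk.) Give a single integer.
Answer: 64

Derivation:
vaddr = 498: l1_idx=3, l2_idx=7
L1[3] = 1; L2[1][7] = 64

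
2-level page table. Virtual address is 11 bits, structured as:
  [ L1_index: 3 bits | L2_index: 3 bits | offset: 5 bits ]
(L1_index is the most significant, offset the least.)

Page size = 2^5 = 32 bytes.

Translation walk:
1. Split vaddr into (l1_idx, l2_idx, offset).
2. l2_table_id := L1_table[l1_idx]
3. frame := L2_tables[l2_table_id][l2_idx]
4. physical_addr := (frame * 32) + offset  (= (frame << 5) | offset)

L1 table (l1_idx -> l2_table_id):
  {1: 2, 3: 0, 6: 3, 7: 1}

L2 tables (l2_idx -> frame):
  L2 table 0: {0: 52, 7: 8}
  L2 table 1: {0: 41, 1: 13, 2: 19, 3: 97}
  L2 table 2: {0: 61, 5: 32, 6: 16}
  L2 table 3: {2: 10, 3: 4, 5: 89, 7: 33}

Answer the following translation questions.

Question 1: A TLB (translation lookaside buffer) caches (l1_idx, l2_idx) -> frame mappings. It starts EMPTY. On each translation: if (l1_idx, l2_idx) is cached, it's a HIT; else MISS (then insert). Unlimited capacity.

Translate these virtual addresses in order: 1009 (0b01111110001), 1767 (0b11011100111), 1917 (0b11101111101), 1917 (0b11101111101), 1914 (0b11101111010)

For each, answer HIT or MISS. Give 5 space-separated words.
Answer: MISS MISS MISS HIT HIT

Derivation:
vaddr=1009: (3,7) not in TLB -> MISS, insert
vaddr=1767: (6,7) not in TLB -> MISS, insert
vaddr=1917: (7,3) not in TLB -> MISS, insert
vaddr=1917: (7,3) in TLB -> HIT
vaddr=1914: (7,3) in TLB -> HIT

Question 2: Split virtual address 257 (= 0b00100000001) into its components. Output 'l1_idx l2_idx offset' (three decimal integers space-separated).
Answer: 1 0 1

Derivation:
vaddr = 257 = 0b00100000001
  top 3 bits -> l1_idx = 1
  next 3 bits -> l2_idx = 0
  bottom 5 bits -> offset = 1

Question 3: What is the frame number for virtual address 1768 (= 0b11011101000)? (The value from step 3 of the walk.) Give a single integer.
vaddr = 1768: l1_idx=6, l2_idx=7
L1[6] = 3; L2[3][7] = 33

Answer: 33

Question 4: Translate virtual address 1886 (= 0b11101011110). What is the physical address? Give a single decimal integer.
Answer: 638

Derivation:
vaddr = 1886 = 0b11101011110
Split: l1_idx=7, l2_idx=2, offset=30
L1[7] = 1
L2[1][2] = 19
paddr = 19 * 32 + 30 = 638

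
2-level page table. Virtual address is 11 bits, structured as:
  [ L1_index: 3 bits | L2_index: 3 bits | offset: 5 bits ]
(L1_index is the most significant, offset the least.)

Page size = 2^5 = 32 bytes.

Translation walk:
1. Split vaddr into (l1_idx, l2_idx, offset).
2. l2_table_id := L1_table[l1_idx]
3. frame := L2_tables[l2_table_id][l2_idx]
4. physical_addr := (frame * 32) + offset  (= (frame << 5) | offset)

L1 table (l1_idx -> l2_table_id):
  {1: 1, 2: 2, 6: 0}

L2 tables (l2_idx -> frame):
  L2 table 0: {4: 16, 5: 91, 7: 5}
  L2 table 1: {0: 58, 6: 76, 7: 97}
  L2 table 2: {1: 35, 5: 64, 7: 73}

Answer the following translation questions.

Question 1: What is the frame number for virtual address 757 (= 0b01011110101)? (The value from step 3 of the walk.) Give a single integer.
vaddr = 757: l1_idx=2, l2_idx=7
L1[2] = 2; L2[2][7] = 73

Answer: 73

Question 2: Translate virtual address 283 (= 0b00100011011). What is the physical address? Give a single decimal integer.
Answer: 1883

Derivation:
vaddr = 283 = 0b00100011011
Split: l1_idx=1, l2_idx=0, offset=27
L1[1] = 1
L2[1][0] = 58
paddr = 58 * 32 + 27 = 1883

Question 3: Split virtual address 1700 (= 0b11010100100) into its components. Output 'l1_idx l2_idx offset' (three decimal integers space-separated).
Answer: 6 5 4

Derivation:
vaddr = 1700 = 0b11010100100
  top 3 bits -> l1_idx = 6
  next 3 bits -> l2_idx = 5
  bottom 5 bits -> offset = 4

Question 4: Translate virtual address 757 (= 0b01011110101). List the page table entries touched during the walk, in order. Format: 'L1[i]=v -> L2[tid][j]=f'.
vaddr = 757 = 0b01011110101
Split: l1_idx=2, l2_idx=7, offset=21

Answer: L1[2]=2 -> L2[2][7]=73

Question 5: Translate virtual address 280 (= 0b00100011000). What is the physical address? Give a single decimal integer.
vaddr = 280 = 0b00100011000
Split: l1_idx=1, l2_idx=0, offset=24
L1[1] = 1
L2[1][0] = 58
paddr = 58 * 32 + 24 = 1880

Answer: 1880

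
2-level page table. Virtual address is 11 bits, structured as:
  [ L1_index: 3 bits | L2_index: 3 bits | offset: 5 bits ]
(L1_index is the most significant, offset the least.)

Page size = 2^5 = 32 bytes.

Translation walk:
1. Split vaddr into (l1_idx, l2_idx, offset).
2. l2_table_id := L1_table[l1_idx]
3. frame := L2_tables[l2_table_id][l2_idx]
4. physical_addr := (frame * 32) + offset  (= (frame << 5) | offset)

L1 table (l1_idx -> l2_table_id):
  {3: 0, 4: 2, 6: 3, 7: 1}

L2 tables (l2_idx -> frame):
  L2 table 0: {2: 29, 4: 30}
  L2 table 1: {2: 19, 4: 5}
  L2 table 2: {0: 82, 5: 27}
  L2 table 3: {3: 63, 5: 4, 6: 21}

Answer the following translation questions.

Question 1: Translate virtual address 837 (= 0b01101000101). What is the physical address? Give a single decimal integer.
vaddr = 837 = 0b01101000101
Split: l1_idx=3, l2_idx=2, offset=5
L1[3] = 0
L2[0][2] = 29
paddr = 29 * 32 + 5 = 933

Answer: 933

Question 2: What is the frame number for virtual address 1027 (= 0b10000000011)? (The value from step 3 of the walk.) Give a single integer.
vaddr = 1027: l1_idx=4, l2_idx=0
L1[4] = 2; L2[2][0] = 82

Answer: 82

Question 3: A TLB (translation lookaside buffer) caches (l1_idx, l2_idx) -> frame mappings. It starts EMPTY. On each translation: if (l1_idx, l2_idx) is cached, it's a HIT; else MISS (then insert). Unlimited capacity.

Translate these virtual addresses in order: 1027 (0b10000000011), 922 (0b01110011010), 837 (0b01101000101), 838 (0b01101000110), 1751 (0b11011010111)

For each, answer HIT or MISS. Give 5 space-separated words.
Answer: MISS MISS MISS HIT MISS

Derivation:
vaddr=1027: (4,0) not in TLB -> MISS, insert
vaddr=922: (3,4) not in TLB -> MISS, insert
vaddr=837: (3,2) not in TLB -> MISS, insert
vaddr=838: (3,2) in TLB -> HIT
vaddr=1751: (6,6) not in TLB -> MISS, insert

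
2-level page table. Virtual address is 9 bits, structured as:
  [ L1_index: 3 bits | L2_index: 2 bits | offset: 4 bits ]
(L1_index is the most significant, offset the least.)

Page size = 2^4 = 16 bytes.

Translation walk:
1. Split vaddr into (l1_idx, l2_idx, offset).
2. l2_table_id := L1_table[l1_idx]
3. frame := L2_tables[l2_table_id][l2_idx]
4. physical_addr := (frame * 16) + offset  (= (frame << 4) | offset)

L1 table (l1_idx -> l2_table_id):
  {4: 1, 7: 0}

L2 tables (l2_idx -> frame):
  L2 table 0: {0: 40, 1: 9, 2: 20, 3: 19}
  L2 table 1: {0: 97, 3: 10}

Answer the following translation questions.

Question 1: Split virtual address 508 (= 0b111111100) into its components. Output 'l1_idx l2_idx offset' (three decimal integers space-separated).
Answer: 7 3 12

Derivation:
vaddr = 508 = 0b111111100
  top 3 bits -> l1_idx = 7
  next 2 bits -> l2_idx = 3
  bottom 4 bits -> offset = 12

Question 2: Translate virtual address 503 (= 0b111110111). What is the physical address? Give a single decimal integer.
vaddr = 503 = 0b111110111
Split: l1_idx=7, l2_idx=3, offset=7
L1[7] = 0
L2[0][3] = 19
paddr = 19 * 16 + 7 = 311

Answer: 311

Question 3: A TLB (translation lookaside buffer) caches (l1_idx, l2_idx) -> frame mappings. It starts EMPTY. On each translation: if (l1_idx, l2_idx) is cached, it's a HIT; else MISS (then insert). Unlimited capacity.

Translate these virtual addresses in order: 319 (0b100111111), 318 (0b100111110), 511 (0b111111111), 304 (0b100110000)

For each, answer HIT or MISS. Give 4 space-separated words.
vaddr=319: (4,3) not in TLB -> MISS, insert
vaddr=318: (4,3) in TLB -> HIT
vaddr=511: (7,3) not in TLB -> MISS, insert
vaddr=304: (4,3) in TLB -> HIT

Answer: MISS HIT MISS HIT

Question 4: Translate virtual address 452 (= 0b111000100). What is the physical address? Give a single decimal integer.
vaddr = 452 = 0b111000100
Split: l1_idx=7, l2_idx=0, offset=4
L1[7] = 0
L2[0][0] = 40
paddr = 40 * 16 + 4 = 644

Answer: 644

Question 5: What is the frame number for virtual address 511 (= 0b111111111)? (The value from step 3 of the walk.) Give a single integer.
vaddr = 511: l1_idx=7, l2_idx=3
L1[7] = 0; L2[0][3] = 19

Answer: 19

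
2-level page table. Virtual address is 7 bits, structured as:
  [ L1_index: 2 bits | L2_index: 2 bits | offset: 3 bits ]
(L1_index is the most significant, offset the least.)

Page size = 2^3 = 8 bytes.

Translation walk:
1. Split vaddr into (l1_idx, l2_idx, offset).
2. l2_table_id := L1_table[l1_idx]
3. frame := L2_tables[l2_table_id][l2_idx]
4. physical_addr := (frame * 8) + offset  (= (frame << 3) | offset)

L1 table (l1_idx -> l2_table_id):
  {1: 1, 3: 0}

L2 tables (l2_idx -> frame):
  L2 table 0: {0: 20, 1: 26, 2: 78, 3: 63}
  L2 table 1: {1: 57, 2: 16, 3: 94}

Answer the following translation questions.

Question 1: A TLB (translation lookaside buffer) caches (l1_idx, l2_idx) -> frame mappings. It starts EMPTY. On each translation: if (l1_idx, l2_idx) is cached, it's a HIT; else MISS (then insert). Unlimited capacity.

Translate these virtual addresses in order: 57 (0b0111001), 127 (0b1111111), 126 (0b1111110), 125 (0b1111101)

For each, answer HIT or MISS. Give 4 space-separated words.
vaddr=57: (1,3) not in TLB -> MISS, insert
vaddr=127: (3,3) not in TLB -> MISS, insert
vaddr=126: (3,3) in TLB -> HIT
vaddr=125: (3,3) in TLB -> HIT

Answer: MISS MISS HIT HIT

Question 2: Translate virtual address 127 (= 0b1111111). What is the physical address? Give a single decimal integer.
vaddr = 127 = 0b1111111
Split: l1_idx=3, l2_idx=3, offset=7
L1[3] = 0
L2[0][3] = 63
paddr = 63 * 8 + 7 = 511

Answer: 511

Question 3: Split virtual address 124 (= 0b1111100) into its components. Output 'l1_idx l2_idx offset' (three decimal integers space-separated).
vaddr = 124 = 0b1111100
  top 2 bits -> l1_idx = 3
  next 2 bits -> l2_idx = 3
  bottom 3 bits -> offset = 4

Answer: 3 3 4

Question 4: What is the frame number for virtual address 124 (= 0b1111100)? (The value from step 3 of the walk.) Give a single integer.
vaddr = 124: l1_idx=3, l2_idx=3
L1[3] = 0; L2[0][3] = 63

Answer: 63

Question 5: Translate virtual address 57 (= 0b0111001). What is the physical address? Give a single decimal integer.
vaddr = 57 = 0b0111001
Split: l1_idx=1, l2_idx=3, offset=1
L1[1] = 1
L2[1][3] = 94
paddr = 94 * 8 + 1 = 753

Answer: 753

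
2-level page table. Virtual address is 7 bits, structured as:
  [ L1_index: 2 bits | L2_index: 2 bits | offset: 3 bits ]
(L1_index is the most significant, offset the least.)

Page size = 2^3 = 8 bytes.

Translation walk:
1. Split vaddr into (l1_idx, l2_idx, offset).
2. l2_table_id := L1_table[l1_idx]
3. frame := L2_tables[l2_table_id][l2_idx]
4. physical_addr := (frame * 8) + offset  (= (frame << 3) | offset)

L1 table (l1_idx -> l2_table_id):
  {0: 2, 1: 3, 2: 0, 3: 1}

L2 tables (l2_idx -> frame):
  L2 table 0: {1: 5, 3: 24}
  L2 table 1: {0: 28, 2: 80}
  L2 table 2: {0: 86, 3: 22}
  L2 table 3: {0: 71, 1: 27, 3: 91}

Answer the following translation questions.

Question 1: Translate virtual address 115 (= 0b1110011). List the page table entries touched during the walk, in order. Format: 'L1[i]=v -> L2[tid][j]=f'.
vaddr = 115 = 0b1110011
Split: l1_idx=3, l2_idx=2, offset=3

Answer: L1[3]=1 -> L2[1][2]=80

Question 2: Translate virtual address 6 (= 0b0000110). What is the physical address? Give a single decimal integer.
vaddr = 6 = 0b0000110
Split: l1_idx=0, l2_idx=0, offset=6
L1[0] = 2
L2[2][0] = 86
paddr = 86 * 8 + 6 = 694

Answer: 694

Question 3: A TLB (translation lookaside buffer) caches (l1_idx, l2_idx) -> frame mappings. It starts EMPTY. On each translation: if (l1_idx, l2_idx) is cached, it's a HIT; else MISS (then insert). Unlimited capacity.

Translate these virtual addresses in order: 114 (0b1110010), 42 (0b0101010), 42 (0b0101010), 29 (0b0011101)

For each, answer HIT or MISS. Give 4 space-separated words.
vaddr=114: (3,2) not in TLB -> MISS, insert
vaddr=42: (1,1) not in TLB -> MISS, insert
vaddr=42: (1,1) in TLB -> HIT
vaddr=29: (0,3) not in TLB -> MISS, insert

Answer: MISS MISS HIT MISS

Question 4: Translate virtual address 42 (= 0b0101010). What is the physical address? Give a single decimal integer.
Answer: 218

Derivation:
vaddr = 42 = 0b0101010
Split: l1_idx=1, l2_idx=1, offset=2
L1[1] = 3
L2[3][1] = 27
paddr = 27 * 8 + 2 = 218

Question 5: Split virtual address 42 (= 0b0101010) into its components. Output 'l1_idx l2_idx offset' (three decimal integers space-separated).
vaddr = 42 = 0b0101010
  top 2 bits -> l1_idx = 1
  next 2 bits -> l2_idx = 1
  bottom 3 bits -> offset = 2

Answer: 1 1 2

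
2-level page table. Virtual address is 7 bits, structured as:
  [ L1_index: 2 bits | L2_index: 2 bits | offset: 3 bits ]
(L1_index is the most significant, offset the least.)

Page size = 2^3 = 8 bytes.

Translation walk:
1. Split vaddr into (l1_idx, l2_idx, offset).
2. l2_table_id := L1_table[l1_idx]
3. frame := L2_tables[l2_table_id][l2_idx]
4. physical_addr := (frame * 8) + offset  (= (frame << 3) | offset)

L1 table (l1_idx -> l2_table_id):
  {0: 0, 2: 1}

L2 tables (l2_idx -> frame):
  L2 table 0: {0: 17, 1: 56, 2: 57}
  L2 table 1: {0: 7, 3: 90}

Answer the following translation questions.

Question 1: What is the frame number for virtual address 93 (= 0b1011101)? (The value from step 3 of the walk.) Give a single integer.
Answer: 90

Derivation:
vaddr = 93: l1_idx=2, l2_idx=3
L1[2] = 1; L2[1][3] = 90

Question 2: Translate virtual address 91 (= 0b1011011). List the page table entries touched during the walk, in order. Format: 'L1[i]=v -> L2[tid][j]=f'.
Answer: L1[2]=1 -> L2[1][3]=90

Derivation:
vaddr = 91 = 0b1011011
Split: l1_idx=2, l2_idx=3, offset=3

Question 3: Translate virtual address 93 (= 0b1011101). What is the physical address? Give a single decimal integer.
Answer: 725

Derivation:
vaddr = 93 = 0b1011101
Split: l1_idx=2, l2_idx=3, offset=5
L1[2] = 1
L2[1][3] = 90
paddr = 90 * 8 + 5 = 725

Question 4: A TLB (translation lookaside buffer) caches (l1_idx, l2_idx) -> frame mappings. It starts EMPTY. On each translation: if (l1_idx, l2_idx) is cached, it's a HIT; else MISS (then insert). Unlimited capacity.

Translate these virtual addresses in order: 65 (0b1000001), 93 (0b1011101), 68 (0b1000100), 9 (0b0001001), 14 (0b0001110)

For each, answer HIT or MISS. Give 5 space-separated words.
Answer: MISS MISS HIT MISS HIT

Derivation:
vaddr=65: (2,0) not in TLB -> MISS, insert
vaddr=93: (2,3) not in TLB -> MISS, insert
vaddr=68: (2,0) in TLB -> HIT
vaddr=9: (0,1) not in TLB -> MISS, insert
vaddr=14: (0,1) in TLB -> HIT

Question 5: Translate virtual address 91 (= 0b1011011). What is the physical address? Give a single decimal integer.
Answer: 723

Derivation:
vaddr = 91 = 0b1011011
Split: l1_idx=2, l2_idx=3, offset=3
L1[2] = 1
L2[1][3] = 90
paddr = 90 * 8 + 3 = 723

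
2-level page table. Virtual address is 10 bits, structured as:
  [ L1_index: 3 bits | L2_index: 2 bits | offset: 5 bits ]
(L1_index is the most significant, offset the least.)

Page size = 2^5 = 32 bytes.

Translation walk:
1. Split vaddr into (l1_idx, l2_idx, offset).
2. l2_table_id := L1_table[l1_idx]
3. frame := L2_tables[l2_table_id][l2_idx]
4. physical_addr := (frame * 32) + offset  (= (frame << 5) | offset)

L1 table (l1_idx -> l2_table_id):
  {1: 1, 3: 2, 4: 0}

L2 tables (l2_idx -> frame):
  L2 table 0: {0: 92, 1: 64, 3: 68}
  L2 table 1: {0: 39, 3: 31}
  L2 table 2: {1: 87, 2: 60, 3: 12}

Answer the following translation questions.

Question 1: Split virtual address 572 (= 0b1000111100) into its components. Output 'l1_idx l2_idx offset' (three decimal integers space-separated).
vaddr = 572 = 0b1000111100
  top 3 bits -> l1_idx = 4
  next 2 bits -> l2_idx = 1
  bottom 5 bits -> offset = 28

Answer: 4 1 28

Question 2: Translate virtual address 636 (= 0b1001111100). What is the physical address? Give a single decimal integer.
vaddr = 636 = 0b1001111100
Split: l1_idx=4, l2_idx=3, offset=28
L1[4] = 0
L2[0][3] = 68
paddr = 68 * 32 + 28 = 2204

Answer: 2204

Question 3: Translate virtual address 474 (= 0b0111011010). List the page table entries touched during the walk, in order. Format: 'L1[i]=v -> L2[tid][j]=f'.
vaddr = 474 = 0b0111011010
Split: l1_idx=3, l2_idx=2, offset=26

Answer: L1[3]=2 -> L2[2][2]=60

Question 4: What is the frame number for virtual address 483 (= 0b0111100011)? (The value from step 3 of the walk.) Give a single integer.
Answer: 12

Derivation:
vaddr = 483: l1_idx=3, l2_idx=3
L1[3] = 2; L2[2][3] = 12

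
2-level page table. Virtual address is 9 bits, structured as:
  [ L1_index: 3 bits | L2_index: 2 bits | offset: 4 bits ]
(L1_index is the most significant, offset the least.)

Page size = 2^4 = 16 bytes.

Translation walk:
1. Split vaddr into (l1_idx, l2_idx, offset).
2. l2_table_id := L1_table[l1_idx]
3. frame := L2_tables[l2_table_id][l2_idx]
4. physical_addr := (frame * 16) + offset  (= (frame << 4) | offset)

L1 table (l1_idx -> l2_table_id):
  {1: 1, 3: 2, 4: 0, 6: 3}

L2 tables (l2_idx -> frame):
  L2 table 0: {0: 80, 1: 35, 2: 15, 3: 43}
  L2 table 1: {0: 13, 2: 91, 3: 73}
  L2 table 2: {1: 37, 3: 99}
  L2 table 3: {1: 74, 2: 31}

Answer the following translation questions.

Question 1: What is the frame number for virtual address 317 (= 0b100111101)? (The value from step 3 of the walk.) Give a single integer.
vaddr = 317: l1_idx=4, l2_idx=3
L1[4] = 0; L2[0][3] = 43

Answer: 43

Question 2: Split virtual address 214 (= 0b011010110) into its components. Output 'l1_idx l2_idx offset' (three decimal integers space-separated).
vaddr = 214 = 0b011010110
  top 3 bits -> l1_idx = 3
  next 2 bits -> l2_idx = 1
  bottom 4 bits -> offset = 6

Answer: 3 1 6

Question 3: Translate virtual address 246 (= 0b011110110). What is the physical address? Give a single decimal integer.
Answer: 1590

Derivation:
vaddr = 246 = 0b011110110
Split: l1_idx=3, l2_idx=3, offset=6
L1[3] = 2
L2[2][3] = 99
paddr = 99 * 16 + 6 = 1590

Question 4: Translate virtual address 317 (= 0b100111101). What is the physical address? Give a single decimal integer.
vaddr = 317 = 0b100111101
Split: l1_idx=4, l2_idx=3, offset=13
L1[4] = 0
L2[0][3] = 43
paddr = 43 * 16 + 13 = 701

Answer: 701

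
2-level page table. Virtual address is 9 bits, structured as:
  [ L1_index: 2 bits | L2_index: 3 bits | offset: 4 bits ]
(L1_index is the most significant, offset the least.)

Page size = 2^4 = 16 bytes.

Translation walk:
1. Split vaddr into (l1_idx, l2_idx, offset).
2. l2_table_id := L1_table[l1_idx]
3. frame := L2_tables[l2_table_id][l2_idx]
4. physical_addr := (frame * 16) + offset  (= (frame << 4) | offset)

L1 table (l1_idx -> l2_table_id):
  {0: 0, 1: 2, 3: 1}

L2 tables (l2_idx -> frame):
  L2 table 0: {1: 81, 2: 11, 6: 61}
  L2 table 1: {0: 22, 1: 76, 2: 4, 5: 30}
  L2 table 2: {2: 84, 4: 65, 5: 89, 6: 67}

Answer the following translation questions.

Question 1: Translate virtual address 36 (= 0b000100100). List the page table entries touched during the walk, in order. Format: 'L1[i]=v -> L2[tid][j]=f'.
vaddr = 36 = 0b000100100
Split: l1_idx=0, l2_idx=2, offset=4

Answer: L1[0]=0 -> L2[0][2]=11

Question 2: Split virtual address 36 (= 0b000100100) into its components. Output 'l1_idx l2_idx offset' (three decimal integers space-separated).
Answer: 0 2 4

Derivation:
vaddr = 36 = 0b000100100
  top 2 bits -> l1_idx = 0
  next 3 bits -> l2_idx = 2
  bottom 4 bits -> offset = 4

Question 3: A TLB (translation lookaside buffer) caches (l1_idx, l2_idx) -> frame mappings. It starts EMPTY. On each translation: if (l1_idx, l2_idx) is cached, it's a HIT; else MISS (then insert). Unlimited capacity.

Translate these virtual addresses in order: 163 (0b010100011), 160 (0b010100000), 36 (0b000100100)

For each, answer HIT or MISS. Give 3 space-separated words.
Answer: MISS HIT MISS

Derivation:
vaddr=163: (1,2) not in TLB -> MISS, insert
vaddr=160: (1,2) in TLB -> HIT
vaddr=36: (0,2) not in TLB -> MISS, insert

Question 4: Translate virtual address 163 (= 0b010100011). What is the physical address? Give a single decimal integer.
Answer: 1347

Derivation:
vaddr = 163 = 0b010100011
Split: l1_idx=1, l2_idx=2, offset=3
L1[1] = 2
L2[2][2] = 84
paddr = 84 * 16 + 3 = 1347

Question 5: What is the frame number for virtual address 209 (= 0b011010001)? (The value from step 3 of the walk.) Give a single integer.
Answer: 89

Derivation:
vaddr = 209: l1_idx=1, l2_idx=5
L1[1] = 2; L2[2][5] = 89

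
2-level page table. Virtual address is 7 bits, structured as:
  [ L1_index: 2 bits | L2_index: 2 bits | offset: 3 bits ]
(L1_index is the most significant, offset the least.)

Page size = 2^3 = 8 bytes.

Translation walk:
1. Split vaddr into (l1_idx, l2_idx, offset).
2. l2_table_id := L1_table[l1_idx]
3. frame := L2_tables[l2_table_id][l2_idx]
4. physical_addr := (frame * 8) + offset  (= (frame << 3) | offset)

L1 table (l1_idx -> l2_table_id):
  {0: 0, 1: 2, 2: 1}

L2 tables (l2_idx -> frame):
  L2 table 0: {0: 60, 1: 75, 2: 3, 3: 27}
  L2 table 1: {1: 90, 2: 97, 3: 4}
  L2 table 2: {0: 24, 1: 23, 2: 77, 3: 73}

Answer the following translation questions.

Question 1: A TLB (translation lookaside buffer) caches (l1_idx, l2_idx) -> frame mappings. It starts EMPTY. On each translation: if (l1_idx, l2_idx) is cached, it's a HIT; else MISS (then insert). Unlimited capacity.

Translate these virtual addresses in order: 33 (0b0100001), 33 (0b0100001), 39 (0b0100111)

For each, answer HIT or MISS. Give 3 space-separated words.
vaddr=33: (1,0) not in TLB -> MISS, insert
vaddr=33: (1,0) in TLB -> HIT
vaddr=39: (1,0) in TLB -> HIT

Answer: MISS HIT HIT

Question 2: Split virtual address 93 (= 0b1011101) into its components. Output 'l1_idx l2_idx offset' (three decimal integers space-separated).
vaddr = 93 = 0b1011101
  top 2 bits -> l1_idx = 2
  next 2 bits -> l2_idx = 3
  bottom 3 bits -> offset = 5

Answer: 2 3 5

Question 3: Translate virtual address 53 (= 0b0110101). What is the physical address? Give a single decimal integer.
Answer: 621

Derivation:
vaddr = 53 = 0b0110101
Split: l1_idx=1, l2_idx=2, offset=5
L1[1] = 2
L2[2][2] = 77
paddr = 77 * 8 + 5 = 621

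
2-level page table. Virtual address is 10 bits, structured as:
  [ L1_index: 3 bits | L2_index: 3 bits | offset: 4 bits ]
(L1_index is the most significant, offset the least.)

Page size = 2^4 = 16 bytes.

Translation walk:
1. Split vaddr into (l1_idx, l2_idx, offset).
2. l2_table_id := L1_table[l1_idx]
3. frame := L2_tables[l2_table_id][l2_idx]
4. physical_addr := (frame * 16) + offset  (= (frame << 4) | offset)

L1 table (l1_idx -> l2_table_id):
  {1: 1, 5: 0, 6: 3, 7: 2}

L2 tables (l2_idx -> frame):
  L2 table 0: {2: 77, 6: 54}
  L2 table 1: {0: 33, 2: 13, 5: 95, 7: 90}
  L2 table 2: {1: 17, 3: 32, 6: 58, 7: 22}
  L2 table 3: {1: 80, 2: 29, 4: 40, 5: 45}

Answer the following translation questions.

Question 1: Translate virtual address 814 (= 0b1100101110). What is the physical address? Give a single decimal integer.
Answer: 478

Derivation:
vaddr = 814 = 0b1100101110
Split: l1_idx=6, l2_idx=2, offset=14
L1[6] = 3
L2[3][2] = 29
paddr = 29 * 16 + 14 = 478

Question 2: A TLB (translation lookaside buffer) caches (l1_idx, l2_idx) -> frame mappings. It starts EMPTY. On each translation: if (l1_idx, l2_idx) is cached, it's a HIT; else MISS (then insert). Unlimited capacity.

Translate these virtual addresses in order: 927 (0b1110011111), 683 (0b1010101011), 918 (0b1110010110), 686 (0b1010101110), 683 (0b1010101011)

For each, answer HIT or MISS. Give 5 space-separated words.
Answer: MISS MISS HIT HIT HIT

Derivation:
vaddr=927: (7,1) not in TLB -> MISS, insert
vaddr=683: (5,2) not in TLB -> MISS, insert
vaddr=918: (7,1) in TLB -> HIT
vaddr=686: (5,2) in TLB -> HIT
vaddr=683: (5,2) in TLB -> HIT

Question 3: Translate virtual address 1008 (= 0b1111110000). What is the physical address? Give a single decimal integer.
vaddr = 1008 = 0b1111110000
Split: l1_idx=7, l2_idx=7, offset=0
L1[7] = 2
L2[2][7] = 22
paddr = 22 * 16 + 0 = 352

Answer: 352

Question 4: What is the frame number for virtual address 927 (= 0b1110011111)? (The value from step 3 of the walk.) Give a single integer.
vaddr = 927: l1_idx=7, l2_idx=1
L1[7] = 2; L2[2][1] = 17

Answer: 17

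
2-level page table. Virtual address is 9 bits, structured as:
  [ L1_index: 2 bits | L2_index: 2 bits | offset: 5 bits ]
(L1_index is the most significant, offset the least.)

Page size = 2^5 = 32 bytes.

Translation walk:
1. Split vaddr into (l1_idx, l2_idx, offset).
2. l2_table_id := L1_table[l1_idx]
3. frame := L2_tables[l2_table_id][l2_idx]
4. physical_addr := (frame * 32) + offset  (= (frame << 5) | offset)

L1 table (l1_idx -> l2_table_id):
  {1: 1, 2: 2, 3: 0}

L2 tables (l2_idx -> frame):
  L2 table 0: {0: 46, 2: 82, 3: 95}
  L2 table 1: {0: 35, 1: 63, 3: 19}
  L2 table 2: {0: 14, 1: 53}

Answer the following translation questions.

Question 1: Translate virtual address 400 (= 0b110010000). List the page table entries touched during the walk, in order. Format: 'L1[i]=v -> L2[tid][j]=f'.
Answer: L1[3]=0 -> L2[0][0]=46

Derivation:
vaddr = 400 = 0b110010000
Split: l1_idx=3, l2_idx=0, offset=16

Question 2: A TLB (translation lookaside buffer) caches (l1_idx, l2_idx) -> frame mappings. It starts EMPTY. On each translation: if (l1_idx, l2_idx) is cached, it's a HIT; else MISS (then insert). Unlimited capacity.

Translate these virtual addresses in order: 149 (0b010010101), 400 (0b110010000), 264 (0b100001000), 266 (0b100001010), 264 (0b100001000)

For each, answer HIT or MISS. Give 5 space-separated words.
vaddr=149: (1,0) not in TLB -> MISS, insert
vaddr=400: (3,0) not in TLB -> MISS, insert
vaddr=264: (2,0) not in TLB -> MISS, insert
vaddr=266: (2,0) in TLB -> HIT
vaddr=264: (2,0) in TLB -> HIT

Answer: MISS MISS MISS HIT HIT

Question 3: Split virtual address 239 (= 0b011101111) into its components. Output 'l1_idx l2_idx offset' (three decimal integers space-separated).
Answer: 1 3 15

Derivation:
vaddr = 239 = 0b011101111
  top 2 bits -> l1_idx = 1
  next 2 bits -> l2_idx = 3
  bottom 5 bits -> offset = 15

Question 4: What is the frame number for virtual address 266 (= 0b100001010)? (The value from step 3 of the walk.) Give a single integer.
vaddr = 266: l1_idx=2, l2_idx=0
L1[2] = 2; L2[2][0] = 14

Answer: 14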